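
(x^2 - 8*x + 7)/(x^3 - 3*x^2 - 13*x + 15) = (x - 7)/(x^2 - 2*x - 15)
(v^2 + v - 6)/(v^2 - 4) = (v + 3)/(v + 2)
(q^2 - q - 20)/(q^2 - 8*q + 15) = (q + 4)/(q - 3)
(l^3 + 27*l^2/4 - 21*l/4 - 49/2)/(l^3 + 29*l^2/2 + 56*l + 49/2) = (4*l^2 - l - 14)/(2*(2*l^2 + 15*l + 7))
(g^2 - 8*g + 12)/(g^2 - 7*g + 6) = (g - 2)/(g - 1)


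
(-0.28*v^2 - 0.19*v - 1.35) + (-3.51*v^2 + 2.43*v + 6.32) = -3.79*v^2 + 2.24*v + 4.97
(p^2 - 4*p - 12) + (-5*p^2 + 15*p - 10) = -4*p^2 + 11*p - 22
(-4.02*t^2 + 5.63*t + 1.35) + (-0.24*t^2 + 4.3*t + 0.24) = -4.26*t^2 + 9.93*t + 1.59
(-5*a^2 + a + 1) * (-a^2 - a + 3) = 5*a^4 + 4*a^3 - 17*a^2 + 2*a + 3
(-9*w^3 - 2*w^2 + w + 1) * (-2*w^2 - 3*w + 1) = 18*w^5 + 31*w^4 - 5*w^3 - 7*w^2 - 2*w + 1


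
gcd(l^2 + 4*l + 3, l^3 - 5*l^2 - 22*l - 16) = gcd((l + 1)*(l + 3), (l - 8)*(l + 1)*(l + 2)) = l + 1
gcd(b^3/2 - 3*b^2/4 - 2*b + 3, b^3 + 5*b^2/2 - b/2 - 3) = b + 2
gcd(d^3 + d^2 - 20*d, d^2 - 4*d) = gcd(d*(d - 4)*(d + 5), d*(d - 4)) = d^2 - 4*d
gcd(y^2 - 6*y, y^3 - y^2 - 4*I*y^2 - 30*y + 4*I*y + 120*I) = y - 6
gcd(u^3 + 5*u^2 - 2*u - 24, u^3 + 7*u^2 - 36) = u^2 + u - 6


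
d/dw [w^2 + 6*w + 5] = 2*w + 6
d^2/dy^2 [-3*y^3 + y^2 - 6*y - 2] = 2 - 18*y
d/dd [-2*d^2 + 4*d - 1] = 4 - 4*d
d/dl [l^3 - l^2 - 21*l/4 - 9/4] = 3*l^2 - 2*l - 21/4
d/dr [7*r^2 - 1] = 14*r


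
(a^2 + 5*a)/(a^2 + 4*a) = (a + 5)/(a + 4)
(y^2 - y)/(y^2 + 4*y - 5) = y/(y + 5)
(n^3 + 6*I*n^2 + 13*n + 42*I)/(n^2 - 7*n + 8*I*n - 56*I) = (n^3 + 6*I*n^2 + 13*n + 42*I)/(n^2 + n*(-7 + 8*I) - 56*I)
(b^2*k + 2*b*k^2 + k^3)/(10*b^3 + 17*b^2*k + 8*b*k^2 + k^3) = k*(b + k)/(10*b^2 + 7*b*k + k^2)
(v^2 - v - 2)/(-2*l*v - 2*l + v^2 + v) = (v - 2)/(-2*l + v)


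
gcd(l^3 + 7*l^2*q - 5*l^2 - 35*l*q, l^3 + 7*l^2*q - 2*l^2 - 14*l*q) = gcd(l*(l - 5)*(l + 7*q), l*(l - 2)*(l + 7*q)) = l^2 + 7*l*q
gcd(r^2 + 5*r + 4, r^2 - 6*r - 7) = r + 1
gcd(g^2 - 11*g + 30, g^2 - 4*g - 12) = g - 6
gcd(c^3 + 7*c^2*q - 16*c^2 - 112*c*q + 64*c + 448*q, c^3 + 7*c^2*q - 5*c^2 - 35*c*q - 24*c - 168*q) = c^2 + 7*c*q - 8*c - 56*q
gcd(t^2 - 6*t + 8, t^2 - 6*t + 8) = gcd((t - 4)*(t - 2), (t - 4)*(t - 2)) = t^2 - 6*t + 8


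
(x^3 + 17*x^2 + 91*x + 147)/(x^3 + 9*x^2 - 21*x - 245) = (x + 3)/(x - 5)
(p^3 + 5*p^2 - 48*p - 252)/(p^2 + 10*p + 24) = (p^2 - p - 42)/(p + 4)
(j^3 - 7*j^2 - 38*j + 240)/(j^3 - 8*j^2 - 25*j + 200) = (j + 6)/(j + 5)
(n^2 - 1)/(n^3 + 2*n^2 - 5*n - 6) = (n - 1)/(n^2 + n - 6)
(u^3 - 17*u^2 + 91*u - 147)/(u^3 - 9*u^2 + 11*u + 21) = (u - 7)/(u + 1)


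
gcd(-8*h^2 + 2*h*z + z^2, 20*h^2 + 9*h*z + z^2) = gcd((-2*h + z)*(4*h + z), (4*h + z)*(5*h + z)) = 4*h + z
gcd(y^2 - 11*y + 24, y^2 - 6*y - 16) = y - 8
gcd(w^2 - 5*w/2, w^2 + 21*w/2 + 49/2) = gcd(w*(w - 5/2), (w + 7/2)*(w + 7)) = 1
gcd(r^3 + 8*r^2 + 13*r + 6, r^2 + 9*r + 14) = 1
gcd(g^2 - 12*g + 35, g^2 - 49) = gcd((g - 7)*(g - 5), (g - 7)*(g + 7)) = g - 7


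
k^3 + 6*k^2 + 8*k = k*(k + 2)*(k + 4)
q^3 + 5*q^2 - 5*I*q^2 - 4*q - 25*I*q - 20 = (q + 5)*(q - 4*I)*(q - I)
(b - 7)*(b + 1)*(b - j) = b^3 - b^2*j - 6*b^2 + 6*b*j - 7*b + 7*j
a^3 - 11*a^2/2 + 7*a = a*(a - 7/2)*(a - 2)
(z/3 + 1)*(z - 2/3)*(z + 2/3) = z^3/3 + z^2 - 4*z/27 - 4/9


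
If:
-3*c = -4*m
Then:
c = 4*m/3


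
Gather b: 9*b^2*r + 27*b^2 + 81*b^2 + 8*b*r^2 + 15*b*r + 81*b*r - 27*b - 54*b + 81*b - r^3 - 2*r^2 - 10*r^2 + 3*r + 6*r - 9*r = b^2*(9*r + 108) + b*(8*r^2 + 96*r) - r^3 - 12*r^2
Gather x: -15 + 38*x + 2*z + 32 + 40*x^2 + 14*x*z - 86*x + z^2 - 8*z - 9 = 40*x^2 + x*(14*z - 48) + z^2 - 6*z + 8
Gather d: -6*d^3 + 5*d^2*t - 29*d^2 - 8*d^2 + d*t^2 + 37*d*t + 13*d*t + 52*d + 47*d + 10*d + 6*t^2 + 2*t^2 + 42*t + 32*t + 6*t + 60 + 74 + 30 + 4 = -6*d^3 + d^2*(5*t - 37) + d*(t^2 + 50*t + 109) + 8*t^2 + 80*t + 168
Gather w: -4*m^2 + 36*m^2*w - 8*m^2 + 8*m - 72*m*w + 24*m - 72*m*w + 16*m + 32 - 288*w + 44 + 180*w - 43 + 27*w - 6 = -12*m^2 + 48*m + w*(36*m^2 - 144*m - 81) + 27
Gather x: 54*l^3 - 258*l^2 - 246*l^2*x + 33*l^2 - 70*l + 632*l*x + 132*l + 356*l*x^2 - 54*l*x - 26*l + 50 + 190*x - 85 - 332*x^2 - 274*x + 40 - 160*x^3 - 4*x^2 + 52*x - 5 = 54*l^3 - 225*l^2 + 36*l - 160*x^3 + x^2*(356*l - 336) + x*(-246*l^2 + 578*l - 32)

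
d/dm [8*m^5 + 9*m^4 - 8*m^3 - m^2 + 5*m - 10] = 40*m^4 + 36*m^3 - 24*m^2 - 2*m + 5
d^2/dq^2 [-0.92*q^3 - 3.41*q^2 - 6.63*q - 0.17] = -5.52*q - 6.82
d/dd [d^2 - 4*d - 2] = 2*d - 4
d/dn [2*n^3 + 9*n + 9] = 6*n^2 + 9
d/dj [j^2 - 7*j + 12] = 2*j - 7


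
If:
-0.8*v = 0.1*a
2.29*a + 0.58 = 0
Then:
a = -0.25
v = 0.03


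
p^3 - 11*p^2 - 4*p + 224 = (p - 8)*(p - 7)*(p + 4)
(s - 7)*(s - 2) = s^2 - 9*s + 14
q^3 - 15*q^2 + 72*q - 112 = (q - 7)*(q - 4)^2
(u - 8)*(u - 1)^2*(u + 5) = u^4 - 5*u^3 - 33*u^2 + 77*u - 40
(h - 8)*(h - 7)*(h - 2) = h^3 - 17*h^2 + 86*h - 112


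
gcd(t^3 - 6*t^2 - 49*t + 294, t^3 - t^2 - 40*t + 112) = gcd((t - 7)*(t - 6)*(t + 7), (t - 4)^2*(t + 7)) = t + 7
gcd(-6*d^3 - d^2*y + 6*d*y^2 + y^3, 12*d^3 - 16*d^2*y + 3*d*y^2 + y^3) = -6*d^2 + 5*d*y + y^2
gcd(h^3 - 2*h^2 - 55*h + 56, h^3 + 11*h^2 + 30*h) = 1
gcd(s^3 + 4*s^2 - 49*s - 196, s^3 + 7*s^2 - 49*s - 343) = s^2 - 49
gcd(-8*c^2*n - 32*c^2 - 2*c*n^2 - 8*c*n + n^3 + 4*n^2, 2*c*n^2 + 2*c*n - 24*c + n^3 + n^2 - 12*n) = 2*c*n + 8*c + n^2 + 4*n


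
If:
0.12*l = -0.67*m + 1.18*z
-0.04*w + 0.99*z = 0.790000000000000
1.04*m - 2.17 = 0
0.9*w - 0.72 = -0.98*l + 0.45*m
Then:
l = -2.14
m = 2.09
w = 4.18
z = 0.97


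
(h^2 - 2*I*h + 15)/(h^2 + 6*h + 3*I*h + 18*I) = (h - 5*I)/(h + 6)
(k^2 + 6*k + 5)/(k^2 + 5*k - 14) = (k^2 + 6*k + 5)/(k^2 + 5*k - 14)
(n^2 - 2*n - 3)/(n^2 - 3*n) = (n + 1)/n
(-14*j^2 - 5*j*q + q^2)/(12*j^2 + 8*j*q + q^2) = (-7*j + q)/(6*j + q)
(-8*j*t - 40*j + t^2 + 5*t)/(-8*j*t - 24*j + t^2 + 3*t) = (t + 5)/(t + 3)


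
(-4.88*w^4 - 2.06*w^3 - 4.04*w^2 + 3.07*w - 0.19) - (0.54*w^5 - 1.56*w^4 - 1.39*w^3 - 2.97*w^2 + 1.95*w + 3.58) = -0.54*w^5 - 3.32*w^4 - 0.67*w^3 - 1.07*w^2 + 1.12*w - 3.77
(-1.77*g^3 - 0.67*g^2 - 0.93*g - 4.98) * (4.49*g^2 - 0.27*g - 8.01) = -7.9473*g^5 - 2.5304*g^4 + 10.1829*g^3 - 16.7424*g^2 + 8.7939*g + 39.8898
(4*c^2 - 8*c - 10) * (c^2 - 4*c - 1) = 4*c^4 - 24*c^3 + 18*c^2 + 48*c + 10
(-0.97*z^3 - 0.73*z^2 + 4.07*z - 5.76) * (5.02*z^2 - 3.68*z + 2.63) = -4.8694*z^5 - 0.0949999999999998*z^4 + 20.5667*z^3 - 45.8127*z^2 + 31.9009*z - 15.1488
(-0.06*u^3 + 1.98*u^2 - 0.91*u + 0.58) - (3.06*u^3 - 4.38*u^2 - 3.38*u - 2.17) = -3.12*u^3 + 6.36*u^2 + 2.47*u + 2.75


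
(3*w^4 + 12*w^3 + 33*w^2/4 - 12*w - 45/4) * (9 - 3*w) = -9*w^5 - 9*w^4 + 333*w^3/4 + 441*w^2/4 - 297*w/4 - 405/4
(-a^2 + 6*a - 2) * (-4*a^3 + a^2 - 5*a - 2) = 4*a^5 - 25*a^4 + 19*a^3 - 30*a^2 - 2*a + 4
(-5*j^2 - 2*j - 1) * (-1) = 5*j^2 + 2*j + 1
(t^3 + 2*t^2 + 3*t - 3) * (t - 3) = t^4 - t^3 - 3*t^2 - 12*t + 9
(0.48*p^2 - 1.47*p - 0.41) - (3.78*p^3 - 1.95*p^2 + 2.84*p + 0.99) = -3.78*p^3 + 2.43*p^2 - 4.31*p - 1.4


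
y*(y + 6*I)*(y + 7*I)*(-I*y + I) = -I*y^4 + 13*y^3 + I*y^3 - 13*y^2 + 42*I*y^2 - 42*I*y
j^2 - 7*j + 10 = (j - 5)*(j - 2)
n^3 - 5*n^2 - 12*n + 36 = (n - 6)*(n - 2)*(n + 3)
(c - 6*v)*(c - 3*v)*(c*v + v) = c^3*v - 9*c^2*v^2 + c^2*v + 18*c*v^3 - 9*c*v^2 + 18*v^3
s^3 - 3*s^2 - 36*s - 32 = (s - 8)*(s + 1)*(s + 4)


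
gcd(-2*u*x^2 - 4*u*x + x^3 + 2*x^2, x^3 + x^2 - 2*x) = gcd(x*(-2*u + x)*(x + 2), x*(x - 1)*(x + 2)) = x^2 + 2*x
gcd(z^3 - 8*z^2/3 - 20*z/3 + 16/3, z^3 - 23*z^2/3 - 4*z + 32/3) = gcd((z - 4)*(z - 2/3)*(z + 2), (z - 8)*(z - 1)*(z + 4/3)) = 1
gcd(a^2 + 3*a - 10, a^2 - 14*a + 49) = 1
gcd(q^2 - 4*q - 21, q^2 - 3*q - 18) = q + 3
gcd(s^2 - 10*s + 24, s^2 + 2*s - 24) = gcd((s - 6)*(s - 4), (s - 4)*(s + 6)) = s - 4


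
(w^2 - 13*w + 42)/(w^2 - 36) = (w - 7)/(w + 6)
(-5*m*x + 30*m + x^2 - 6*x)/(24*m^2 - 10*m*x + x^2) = (-5*m*x + 30*m + x^2 - 6*x)/(24*m^2 - 10*m*x + x^2)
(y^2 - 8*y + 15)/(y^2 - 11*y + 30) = (y - 3)/(y - 6)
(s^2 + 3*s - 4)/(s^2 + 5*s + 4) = (s - 1)/(s + 1)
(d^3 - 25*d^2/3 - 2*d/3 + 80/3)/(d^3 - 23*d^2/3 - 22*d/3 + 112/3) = (3*d + 5)/(3*d + 7)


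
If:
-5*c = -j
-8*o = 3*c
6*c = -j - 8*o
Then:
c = 0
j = 0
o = 0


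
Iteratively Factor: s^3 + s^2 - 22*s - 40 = (s - 5)*(s^2 + 6*s + 8) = (s - 5)*(s + 4)*(s + 2)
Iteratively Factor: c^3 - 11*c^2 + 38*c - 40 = (c - 2)*(c^2 - 9*c + 20) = (c - 5)*(c - 2)*(c - 4)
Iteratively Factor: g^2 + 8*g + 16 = (g + 4)*(g + 4)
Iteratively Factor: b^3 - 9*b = (b - 3)*(b^2 + 3*b) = b*(b - 3)*(b + 3)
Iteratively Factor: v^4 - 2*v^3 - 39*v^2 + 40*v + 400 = (v + 4)*(v^3 - 6*v^2 - 15*v + 100) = (v - 5)*(v + 4)*(v^2 - v - 20) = (v - 5)^2*(v + 4)*(v + 4)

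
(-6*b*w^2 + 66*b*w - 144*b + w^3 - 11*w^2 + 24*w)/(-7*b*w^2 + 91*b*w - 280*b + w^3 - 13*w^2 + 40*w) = (-6*b*w + 18*b + w^2 - 3*w)/(-7*b*w + 35*b + w^2 - 5*w)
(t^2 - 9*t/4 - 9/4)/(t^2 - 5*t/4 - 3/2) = (t - 3)/(t - 2)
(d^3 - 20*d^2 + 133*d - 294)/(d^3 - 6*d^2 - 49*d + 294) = (d - 7)/(d + 7)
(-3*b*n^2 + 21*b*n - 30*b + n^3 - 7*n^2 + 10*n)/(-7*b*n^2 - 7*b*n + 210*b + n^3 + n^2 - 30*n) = (3*b*n - 6*b - n^2 + 2*n)/(7*b*n + 42*b - n^2 - 6*n)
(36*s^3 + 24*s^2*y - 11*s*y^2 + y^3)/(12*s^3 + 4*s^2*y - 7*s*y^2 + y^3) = (-6*s + y)/(-2*s + y)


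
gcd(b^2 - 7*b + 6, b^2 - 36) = b - 6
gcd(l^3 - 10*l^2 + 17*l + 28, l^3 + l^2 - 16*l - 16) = l^2 - 3*l - 4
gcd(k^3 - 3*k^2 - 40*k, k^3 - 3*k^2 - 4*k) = k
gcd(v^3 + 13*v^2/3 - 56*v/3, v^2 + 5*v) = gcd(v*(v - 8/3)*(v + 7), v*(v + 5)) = v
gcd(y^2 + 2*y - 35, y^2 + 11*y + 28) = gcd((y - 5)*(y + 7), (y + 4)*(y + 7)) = y + 7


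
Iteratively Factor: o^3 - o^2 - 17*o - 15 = (o + 1)*(o^2 - 2*o - 15) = (o - 5)*(o + 1)*(o + 3)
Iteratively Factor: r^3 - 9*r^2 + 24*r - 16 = (r - 1)*(r^2 - 8*r + 16) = (r - 4)*(r - 1)*(r - 4)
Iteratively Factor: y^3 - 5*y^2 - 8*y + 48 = (y - 4)*(y^2 - y - 12) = (y - 4)^2*(y + 3)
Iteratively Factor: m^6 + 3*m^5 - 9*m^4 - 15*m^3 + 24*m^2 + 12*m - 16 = (m - 2)*(m^5 + 5*m^4 + m^3 - 13*m^2 - 2*m + 8) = (m - 2)*(m + 2)*(m^4 + 3*m^3 - 5*m^2 - 3*m + 4) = (m - 2)*(m - 1)*(m + 2)*(m^3 + 4*m^2 - m - 4) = (m - 2)*(m - 1)*(m + 2)*(m + 4)*(m^2 - 1) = (m - 2)*(m - 1)^2*(m + 2)*(m + 4)*(m + 1)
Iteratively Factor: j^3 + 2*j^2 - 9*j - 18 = (j - 3)*(j^2 + 5*j + 6) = (j - 3)*(j + 3)*(j + 2)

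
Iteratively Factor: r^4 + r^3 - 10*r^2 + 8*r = (r + 4)*(r^3 - 3*r^2 + 2*r) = (r - 1)*(r + 4)*(r^2 - 2*r) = (r - 2)*(r - 1)*(r + 4)*(r)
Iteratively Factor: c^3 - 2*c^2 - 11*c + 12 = (c - 4)*(c^2 + 2*c - 3) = (c - 4)*(c - 1)*(c + 3)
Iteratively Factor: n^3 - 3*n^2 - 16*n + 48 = (n - 3)*(n^2 - 16) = (n - 3)*(n + 4)*(n - 4)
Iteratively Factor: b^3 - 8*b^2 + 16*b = (b)*(b^2 - 8*b + 16) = b*(b - 4)*(b - 4)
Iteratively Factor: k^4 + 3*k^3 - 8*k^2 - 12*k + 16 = (k + 2)*(k^3 + k^2 - 10*k + 8) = (k - 2)*(k + 2)*(k^2 + 3*k - 4) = (k - 2)*(k + 2)*(k + 4)*(k - 1)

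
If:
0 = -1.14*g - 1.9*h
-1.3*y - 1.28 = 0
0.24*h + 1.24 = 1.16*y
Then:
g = 16.54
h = -9.93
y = -0.98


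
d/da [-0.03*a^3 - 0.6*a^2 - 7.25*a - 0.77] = -0.09*a^2 - 1.2*a - 7.25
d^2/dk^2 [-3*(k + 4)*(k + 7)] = -6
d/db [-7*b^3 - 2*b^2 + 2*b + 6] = -21*b^2 - 4*b + 2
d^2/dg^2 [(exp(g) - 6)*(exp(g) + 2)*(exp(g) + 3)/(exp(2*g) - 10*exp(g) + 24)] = (exp(3*g) - 12*exp(2*g) + 90*exp(g) + 104)*exp(g)/(exp(3*g) - 12*exp(2*g) + 48*exp(g) - 64)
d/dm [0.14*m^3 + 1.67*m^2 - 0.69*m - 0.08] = 0.42*m^2 + 3.34*m - 0.69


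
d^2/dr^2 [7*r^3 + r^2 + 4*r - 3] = 42*r + 2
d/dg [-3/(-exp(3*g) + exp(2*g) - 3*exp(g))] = 3*(-3*exp(2*g) + 2*exp(g) - 3)*exp(-g)/(exp(2*g) - exp(g) + 3)^2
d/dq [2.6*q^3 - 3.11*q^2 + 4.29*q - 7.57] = 7.8*q^2 - 6.22*q + 4.29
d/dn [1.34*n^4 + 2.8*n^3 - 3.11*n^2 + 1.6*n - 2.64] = 5.36*n^3 + 8.4*n^2 - 6.22*n + 1.6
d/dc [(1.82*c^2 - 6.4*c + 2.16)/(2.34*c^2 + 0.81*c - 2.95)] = (16.4502*c^2 - 20.8468*c + 17.1304)/(5.4756*c^4 + 3.7908*c^3 - 13.1499*c^2 - 4.779*c + 8.7025)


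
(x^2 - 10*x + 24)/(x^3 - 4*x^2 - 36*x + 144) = 1/(x + 6)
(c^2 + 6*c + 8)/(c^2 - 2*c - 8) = (c + 4)/(c - 4)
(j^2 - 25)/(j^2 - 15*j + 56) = (j^2 - 25)/(j^2 - 15*j + 56)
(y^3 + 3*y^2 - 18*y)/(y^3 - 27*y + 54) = y/(y - 3)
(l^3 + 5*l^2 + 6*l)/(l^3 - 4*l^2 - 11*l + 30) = l*(l + 2)/(l^2 - 7*l + 10)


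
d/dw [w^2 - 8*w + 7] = 2*w - 8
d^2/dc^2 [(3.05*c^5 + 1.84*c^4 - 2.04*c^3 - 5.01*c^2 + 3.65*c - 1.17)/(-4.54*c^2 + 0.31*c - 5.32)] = (-377.19228*c^7 - 7.16956799999997*c^6 - 1313.968284*c^5 - 116.806056*c^4 - 1912.40782*c^3 - 1226.442936*c^2 + 865.487748*c + 215.25821)/(93.576664*c^6 - 19.168788*c^5 + 330.270018*c^4 - 44.953999*c^3 + 387.012444*c^2 - 26.321232*c + 150.568768)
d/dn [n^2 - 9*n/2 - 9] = 2*n - 9/2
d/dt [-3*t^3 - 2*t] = -9*t^2 - 2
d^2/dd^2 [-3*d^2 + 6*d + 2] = -6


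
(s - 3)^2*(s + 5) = s^3 - s^2 - 21*s + 45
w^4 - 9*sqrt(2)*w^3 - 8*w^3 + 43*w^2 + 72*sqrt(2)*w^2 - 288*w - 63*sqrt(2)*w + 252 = (w - 7)*(w - 1)*(w - 6*sqrt(2))*(w - 3*sqrt(2))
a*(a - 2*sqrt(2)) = a^2 - 2*sqrt(2)*a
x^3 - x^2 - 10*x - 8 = (x - 4)*(x + 1)*(x + 2)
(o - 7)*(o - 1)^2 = o^3 - 9*o^2 + 15*o - 7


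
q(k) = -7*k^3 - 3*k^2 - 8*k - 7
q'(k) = -21*k^2 - 6*k - 8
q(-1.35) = 15.56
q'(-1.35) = -38.17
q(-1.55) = 24.26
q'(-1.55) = -49.15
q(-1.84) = 41.17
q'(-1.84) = -68.06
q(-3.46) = 274.72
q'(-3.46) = -238.64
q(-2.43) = 95.17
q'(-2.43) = -117.42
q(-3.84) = 375.84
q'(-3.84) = -294.62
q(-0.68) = -0.75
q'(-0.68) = -13.63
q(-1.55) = 24.26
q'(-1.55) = -49.15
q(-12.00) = 11753.00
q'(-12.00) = -2960.00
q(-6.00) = 1445.00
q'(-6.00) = -728.00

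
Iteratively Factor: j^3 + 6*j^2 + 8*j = (j + 4)*(j^2 + 2*j) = j*(j + 4)*(j + 2)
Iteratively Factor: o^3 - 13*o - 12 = (o - 4)*(o^2 + 4*o + 3) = (o - 4)*(o + 3)*(o + 1)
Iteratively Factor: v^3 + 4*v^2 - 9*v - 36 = (v - 3)*(v^2 + 7*v + 12) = (v - 3)*(v + 4)*(v + 3)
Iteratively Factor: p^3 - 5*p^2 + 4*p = (p - 1)*(p^2 - 4*p) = (p - 4)*(p - 1)*(p)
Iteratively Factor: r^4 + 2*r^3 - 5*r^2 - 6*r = (r + 3)*(r^3 - r^2 - 2*r) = r*(r + 3)*(r^2 - r - 2) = r*(r - 2)*(r + 3)*(r + 1)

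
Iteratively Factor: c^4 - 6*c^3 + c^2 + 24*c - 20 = (c - 1)*(c^3 - 5*c^2 - 4*c + 20) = (c - 5)*(c - 1)*(c^2 - 4) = (c - 5)*(c - 2)*(c - 1)*(c + 2)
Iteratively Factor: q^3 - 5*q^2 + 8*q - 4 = (q - 2)*(q^2 - 3*q + 2) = (q - 2)*(q - 1)*(q - 2)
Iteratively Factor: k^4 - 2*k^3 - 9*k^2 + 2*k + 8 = (k + 2)*(k^3 - 4*k^2 - k + 4) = (k + 1)*(k + 2)*(k^2 - 5*k + 4) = (k - 4)*(k + 1)*(k + 2)*(k - 1)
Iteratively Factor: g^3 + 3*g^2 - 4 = (g - 1)*(g^2 + 4*g + 4) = (g - 1)*(g + 2)*(g + 2)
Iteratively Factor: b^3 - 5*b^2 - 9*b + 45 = (b + 3)*(b^2 - 8*b + 15) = (b - 3)*(b + 3)*(b - 5)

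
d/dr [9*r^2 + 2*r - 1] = 18*r + 2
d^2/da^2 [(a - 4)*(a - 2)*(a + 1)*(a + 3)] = 12*a^2 - 12*a - 26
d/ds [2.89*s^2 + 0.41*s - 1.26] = 5.78*s + 0.41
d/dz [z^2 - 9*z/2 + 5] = 2*z - 9/2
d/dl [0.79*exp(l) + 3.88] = 0.79*exp(l)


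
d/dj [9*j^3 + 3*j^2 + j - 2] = 27*j^2 + 6*j + 1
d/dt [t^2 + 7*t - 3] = 2*t + 7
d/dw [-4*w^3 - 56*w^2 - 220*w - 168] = -12*w^2 - 112*w - 220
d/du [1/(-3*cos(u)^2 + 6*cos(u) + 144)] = 2*(1 - cos(u))*sin(u)/(3*(sin(u)^2 + 2*cos(u) + 47)^2)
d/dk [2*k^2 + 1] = 4*k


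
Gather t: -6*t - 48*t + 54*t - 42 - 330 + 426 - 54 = 0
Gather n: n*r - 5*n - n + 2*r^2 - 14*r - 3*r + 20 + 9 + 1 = n*(r - 6) + 2*r^2 - 17*r + 30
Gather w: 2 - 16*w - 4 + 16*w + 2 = 0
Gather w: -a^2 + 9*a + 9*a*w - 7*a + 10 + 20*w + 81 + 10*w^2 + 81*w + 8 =-a^2 + 2*a + 10*w^2 + w*(9*a + 101) + 99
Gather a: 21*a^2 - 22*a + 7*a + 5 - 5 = 21*a^2 - 15*a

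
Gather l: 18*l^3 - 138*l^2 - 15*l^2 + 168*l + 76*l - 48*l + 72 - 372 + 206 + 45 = 18*l^3 - 153*l^2 + 196*l - 49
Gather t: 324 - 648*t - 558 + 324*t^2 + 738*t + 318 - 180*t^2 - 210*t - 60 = 144*t^2 - 120*t + 24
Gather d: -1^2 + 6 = 5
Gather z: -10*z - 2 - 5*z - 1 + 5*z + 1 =-10*z - 2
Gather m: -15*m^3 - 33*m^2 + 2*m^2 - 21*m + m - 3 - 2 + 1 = -15*m^3 - 31*m^2 - 20*m - 4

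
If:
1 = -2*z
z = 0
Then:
No Solution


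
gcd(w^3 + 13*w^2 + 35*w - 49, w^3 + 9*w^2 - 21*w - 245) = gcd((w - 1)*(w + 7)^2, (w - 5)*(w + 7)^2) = w^2 + 14*w + 49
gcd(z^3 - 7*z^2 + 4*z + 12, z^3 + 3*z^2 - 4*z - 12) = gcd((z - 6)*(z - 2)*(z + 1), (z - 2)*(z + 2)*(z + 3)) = z - 2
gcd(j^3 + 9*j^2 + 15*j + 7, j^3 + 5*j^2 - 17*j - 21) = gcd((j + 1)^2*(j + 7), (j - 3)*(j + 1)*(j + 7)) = j^2 + 8*j + 7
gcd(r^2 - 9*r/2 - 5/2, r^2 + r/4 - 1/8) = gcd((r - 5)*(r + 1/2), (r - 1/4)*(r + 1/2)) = r + 1/2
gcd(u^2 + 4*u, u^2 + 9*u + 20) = u + 4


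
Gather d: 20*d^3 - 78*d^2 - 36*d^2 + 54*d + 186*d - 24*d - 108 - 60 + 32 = 20*d^3 - 114*d^2 + 216*d - 136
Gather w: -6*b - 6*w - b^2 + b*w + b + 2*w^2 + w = -b^2 - 5*b + 2*w^2 + w*(b - 5)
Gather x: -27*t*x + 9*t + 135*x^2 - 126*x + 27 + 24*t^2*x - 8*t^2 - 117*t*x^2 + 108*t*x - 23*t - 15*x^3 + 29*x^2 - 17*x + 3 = -8*t^2 - 14*t - 15*x^3 + x^2*(164 - 117*t) + x*(24*t^2 + 81*t - 143) + 30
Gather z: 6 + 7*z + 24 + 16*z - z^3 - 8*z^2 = -z^3 - 8*z^2 + 23*z + 30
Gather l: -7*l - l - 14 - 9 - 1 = -8*l - 24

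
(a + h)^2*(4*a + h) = 4*a^3 + 9*a^2*h + 6*a*h^2 + h^3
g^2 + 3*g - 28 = (g - 4)*(g + 7)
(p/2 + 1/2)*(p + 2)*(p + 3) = p^3/2 + 3*p^2 + 11*p/2 + 3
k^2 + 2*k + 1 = (k + 1)^2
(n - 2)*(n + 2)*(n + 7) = n^3 + 7*n^2 - 4*n - 28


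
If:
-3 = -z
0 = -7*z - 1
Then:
No Solution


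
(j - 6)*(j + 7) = j^2 + j - 42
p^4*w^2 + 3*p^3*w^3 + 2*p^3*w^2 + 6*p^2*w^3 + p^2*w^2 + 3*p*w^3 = p*(p + 3*w)*(p*w + w)^2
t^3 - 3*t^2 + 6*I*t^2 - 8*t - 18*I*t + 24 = (t - 3)*(t + 2*I)*(t + 4*I)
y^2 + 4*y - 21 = (y - 3)*(y + 7)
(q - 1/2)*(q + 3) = q^2 + 5*q/2 - 3/2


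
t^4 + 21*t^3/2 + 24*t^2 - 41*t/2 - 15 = (t - 1)*(t + 1/2)*(t + 5)*(t + 6)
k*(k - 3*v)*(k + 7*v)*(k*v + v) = k^4*v + 4*k^3*v^2 + k^3*v - 21*k^2*v^3 + 4*k^2*v^2 - 21*k*v^3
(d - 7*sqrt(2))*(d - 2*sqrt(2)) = d^2 - 9*sqrt(2)*d + 28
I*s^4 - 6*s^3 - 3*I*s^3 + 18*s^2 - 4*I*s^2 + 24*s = s*(s - 4)*(s + 6*I)*(I*s + I)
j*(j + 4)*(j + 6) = j^3 + 10*j^2 + 24*j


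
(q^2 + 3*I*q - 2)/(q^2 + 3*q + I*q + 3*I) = (q + 2*I)/(q + 3)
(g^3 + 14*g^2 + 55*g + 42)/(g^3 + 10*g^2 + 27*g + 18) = (g + 7)/(g + 3)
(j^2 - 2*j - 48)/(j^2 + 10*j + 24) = (j - 8)/(j + 4)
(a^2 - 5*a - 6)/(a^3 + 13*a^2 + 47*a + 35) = (a - 6)/(a^2 + 12*a + 35)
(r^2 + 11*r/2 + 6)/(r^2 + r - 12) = (r + 3/2)/(r - 3)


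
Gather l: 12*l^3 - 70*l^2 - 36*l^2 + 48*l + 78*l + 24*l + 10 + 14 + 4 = 12*l^3 - 106*l^2 + 150*l + 28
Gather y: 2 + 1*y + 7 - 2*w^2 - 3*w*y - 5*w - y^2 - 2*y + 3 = -2*w^2 - 5*w - y^2 + y*(-3*w - 1) + 12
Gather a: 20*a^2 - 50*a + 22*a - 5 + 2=20*a^2 - 28*a - 3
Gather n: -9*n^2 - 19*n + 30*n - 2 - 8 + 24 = -9*n^2 + 11*n + 14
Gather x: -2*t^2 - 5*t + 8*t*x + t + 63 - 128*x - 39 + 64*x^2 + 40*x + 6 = -2*t^2 - 4*t + 64*x^2 + x*(8*t - 88) + 30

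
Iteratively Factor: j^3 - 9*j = (j)*(j^2 - 9) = j*(j + 3)*(j - 3)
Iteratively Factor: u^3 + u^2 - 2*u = (u + 2)*(u^2 - u) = (u - 1)*(u + 2)*(u)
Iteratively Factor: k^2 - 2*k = (k)*(k - 2)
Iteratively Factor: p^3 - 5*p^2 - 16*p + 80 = (p - 5)*(p^2 - 16) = (p - 5)*(p - 4)*(p + 4)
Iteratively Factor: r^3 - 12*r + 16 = (r + 4)*(r^2 - 4*r + 4) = (r - 2)*(r + 4)*(r - 2)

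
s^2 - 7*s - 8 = (s - 8)*(s + 1)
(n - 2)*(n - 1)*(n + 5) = n^3 + 2*n^2 - 13*n + 10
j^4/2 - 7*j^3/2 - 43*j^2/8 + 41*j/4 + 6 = (j/2 + 1)*(j - 8)*(j - 3/2)*(j + 1/2)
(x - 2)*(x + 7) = x^2 + 5*x - 14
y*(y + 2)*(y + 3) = y^3 + 5*y^2 + 6*y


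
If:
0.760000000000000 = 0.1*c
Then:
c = 7.60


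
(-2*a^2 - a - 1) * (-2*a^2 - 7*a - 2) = 4*a^4 + 16*a^3 + 13*a^2 + 9*a + 2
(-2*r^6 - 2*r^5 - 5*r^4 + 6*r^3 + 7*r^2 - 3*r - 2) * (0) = 0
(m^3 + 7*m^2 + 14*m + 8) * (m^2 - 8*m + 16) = m^5 - m^4 - 26*m^3 + 8*m^2 + 160*m + 128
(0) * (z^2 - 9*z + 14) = 0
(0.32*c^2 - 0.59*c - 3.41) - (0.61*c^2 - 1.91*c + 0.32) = -0.29*c^2 + 1.32*c - 3.73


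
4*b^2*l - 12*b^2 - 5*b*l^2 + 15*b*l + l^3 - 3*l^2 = (-4*b + l)*(-b + l)*(l - 3)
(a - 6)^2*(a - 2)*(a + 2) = a^4 - 12*a^3 + 32*a^2 + 48*a - 144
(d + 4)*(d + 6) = d^2 + 10*d + 24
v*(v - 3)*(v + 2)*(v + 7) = v^4 + 6*v^3 - 13*v^2 - 42*v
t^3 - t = t*(t - 1)*(t + 1)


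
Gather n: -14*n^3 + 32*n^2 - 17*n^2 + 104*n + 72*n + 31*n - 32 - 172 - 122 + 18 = -14*n^3 + 15*n^2 + 207*n - 308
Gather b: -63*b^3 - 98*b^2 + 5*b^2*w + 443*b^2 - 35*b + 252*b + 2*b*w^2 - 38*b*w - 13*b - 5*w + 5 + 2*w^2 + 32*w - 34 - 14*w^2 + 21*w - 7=-63*b^3 + b^2*(5*w + 345) + b*(2*w^2 - 38*w + 204) - 12*w^2 + 48*w - 36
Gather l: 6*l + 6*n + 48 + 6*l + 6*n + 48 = 12*l + 12*n + 96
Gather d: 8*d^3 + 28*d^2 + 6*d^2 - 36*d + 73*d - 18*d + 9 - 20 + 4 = 8*d^3 + 34*d^2 + 19*d - 7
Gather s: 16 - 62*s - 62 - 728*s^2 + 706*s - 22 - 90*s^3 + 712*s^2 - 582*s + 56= -90*s^3 - 16*s^2 + 62*s - 12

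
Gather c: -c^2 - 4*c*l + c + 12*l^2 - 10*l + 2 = -c^2 + c*(1 - 4*l) + 12*l^2 - 10*l + 2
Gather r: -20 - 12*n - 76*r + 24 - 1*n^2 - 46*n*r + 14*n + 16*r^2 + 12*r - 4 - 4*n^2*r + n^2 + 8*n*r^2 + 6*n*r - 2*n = r^2*(8*n + 16) + r*(-4*n^2 - 40*n - 64)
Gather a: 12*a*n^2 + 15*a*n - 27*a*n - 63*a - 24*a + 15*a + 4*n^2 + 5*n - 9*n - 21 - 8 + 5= a*(12*n^2 - 12*n - 72) + 4*n^2 - 4*n - 24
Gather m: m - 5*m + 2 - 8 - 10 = -4*m - 16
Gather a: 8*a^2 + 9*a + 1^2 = 8*a^2 + 9*a + 1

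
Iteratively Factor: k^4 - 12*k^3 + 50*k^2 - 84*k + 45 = (k - 5)*(k^3 - 7*k^2 + 15*k - 9) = (k - 5)*(k - 3)*(k^2 - 4*k + 3) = (k - 5)*(k - 3)*(k - 1)*(k - 3)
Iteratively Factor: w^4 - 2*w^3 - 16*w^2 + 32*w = (w - 4)*(w^3 + 2*w^2 - 8*w) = (w - 4)*(w - 2)*(w^2 + 4*w) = (w - 4)*(w - 2)*(w + 4)*(w)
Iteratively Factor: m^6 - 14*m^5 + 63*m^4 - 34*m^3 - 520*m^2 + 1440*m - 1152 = (m + 3)*(m^5 - 17*m^4 + 114*m^3 - 376*m^2 + 608*m - 384) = (m - 2)*(m + 3)*(m^4 - 15*m^3 + 84*m^2 - 208*m + 192) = (m - 4)*(m - 2)*(m + 3)*(m^3 - 11*m^2 + 40*m - 48) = (m - 4)^2*(m - 2)*(m + 3)*(m^2 - 7*m + 12) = (m - 4)^3*(m - 2)*(m + 3)*(m - 3)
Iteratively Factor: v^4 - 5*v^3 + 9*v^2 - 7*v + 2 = (v - 1)*(v^3 - 4*v^2 + 5*v - 2) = (v - 2)*(v - 1)*(v^2 - 2*v + 1) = (v - 2)*(v - 1)^2*(v - 1)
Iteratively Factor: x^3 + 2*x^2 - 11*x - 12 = (x + 1)*(x^2 + x - 12) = (x - 3)*(x + 1)*(x + 4)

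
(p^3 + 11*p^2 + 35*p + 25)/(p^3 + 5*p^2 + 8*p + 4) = (p^2 + 10*p + 25)/(p^2 + 4*p + 4)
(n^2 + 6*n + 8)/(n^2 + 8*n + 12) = (n + 4)/(n + 6)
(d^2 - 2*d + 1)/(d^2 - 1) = (d - 1)/(d + 1)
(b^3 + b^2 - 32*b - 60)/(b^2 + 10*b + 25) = (b^2 - 4*b - 12)/(b + 5)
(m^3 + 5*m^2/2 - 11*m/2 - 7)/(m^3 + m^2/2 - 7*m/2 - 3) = (2*m + 7)/(2*m + 3)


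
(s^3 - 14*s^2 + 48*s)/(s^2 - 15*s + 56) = s*(s - 6)/(s - 7)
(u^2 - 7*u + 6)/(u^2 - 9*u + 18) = (u - 1)/(u - 3)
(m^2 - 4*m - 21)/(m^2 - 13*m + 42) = (m + 3)/(m - 6)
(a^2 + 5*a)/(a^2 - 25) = a/(a - 5)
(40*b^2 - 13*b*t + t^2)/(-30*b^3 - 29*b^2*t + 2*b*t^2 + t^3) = (-8*b + t)/(6*b^2 + 7*b*t + t^2)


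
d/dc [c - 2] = 1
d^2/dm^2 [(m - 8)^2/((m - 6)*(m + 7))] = 2*(-17*m^3 + 318*m^2 - 1824*m + 3844)/(m^6 + 3*m^5 - 123*m^4 - 251*m^3 + 5166*m^2 + 5292*m - 74088)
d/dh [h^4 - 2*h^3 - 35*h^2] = 2*h*(2*h^2 - 3*h - 35)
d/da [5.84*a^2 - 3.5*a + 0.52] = 11.68*a - 3.5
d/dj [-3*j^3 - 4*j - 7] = -9*j^2 - 4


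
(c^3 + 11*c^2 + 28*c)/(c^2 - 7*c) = (c^2 + 11*c + 28)/(c - 7)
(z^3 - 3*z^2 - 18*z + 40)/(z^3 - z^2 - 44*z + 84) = (z^2 - z - 20)/(z^2 + z - 42)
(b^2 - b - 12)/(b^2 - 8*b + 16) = (b + 3)/(b - 4)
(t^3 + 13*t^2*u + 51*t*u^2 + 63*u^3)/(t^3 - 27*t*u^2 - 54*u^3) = (t + 7*u)/(t - 6*u)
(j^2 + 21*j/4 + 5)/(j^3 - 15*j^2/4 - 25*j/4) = (j + 4)/(j*(j - 5))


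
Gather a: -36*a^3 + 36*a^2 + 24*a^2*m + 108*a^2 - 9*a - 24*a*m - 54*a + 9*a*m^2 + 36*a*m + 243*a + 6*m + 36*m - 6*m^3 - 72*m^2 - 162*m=-36*a^3 + a^2*(24*m + 144) + a*(9*m^2 + 12*m + 180) - 6*m^3 - 72*m^2 - 120*m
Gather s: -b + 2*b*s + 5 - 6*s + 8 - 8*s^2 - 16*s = -b - 8*s^2 + s*(2*b - 22) + 13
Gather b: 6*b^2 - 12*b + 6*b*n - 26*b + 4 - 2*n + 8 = 6*b^2 + b*(6*n - 38) - 2*n + 12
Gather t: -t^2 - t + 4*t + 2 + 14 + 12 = -t^2 + 3*t + 28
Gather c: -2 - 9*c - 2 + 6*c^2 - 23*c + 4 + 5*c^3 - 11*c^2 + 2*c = 5*c^3 - 5*c^2 - 30*c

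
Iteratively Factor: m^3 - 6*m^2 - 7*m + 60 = (m - 4)*(m^2 - 2*m - 15) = (m - 4)*(m + 3)*(m - 5)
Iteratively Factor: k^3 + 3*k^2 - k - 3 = (k + 3)*(k^2 - 1) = (k + 1)*(k + 3)*(k - 1)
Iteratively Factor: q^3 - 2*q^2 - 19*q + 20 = (q - 1)*(q^2 - q - 20) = (q - 5)*(q - 1)*(q + 4)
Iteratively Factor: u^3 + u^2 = (u + 1)*(u^2) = u*(u + 1)*(u)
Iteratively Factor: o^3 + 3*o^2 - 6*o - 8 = (o + 4)*(o^2 - o - 2) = (o + 1)*(o + 4)*(o - 2)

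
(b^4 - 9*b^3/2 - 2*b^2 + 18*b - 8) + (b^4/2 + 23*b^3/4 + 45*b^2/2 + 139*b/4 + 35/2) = 3*b^4/2 + 5*b^3/4 + 41*b^2/2 + 211*b/4 + 19/2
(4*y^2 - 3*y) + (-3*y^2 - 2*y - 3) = y^2 - 5*y - 3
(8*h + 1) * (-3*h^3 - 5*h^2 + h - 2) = -24*h^4 - 43*h^3 + 3*h^2 - 15*h - 2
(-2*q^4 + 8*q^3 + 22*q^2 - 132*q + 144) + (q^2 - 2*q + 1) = -2*q^4 + 8*q^3 + 23*q^2 - 134*q + 145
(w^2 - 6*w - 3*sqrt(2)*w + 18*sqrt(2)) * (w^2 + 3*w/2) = w^4 - 9*w^3/2 - 3*sqrt(2)*w^3 - 9*w^2 + 27*sqrt(2)*w^2/2 + 27*sqrt(2)*w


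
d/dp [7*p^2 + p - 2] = 14*p + 1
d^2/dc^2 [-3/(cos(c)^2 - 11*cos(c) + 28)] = 3*(4*sin(c)^4 - 11*sin(c)^2 + 1397*cos(c)/4 - 33*cos(3*c)/4 - 179)/((cos(c) - 7)^3*(cos(c) - 4)^3)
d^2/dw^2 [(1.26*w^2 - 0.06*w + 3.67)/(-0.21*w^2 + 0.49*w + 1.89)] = (-5.55111512312578e-17*w^4 - 0.254016*w^3 - 3.971646*w^2 + 2.408742*w - 13.788404)/(0.009261*w^6 - 0.064827*w^5 - 0.098784*w^4 + 1.049237*w^3 + 0.889056*w^2 - 5.250987*w - 6.751269)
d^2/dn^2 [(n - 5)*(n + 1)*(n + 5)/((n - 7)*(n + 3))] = 32*(n^3 + 15*n^2 + 3*n + 101)/(n^6 - 12*n^5 - 15*n^4 + 440*n^3 + 315*n^2 - 5292*n - 9261)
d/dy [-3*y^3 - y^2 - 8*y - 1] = -9*y^2 - 2*y - 8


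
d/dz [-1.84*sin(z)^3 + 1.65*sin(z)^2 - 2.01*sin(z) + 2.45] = (-5.52*sin(z)^2 + 3.3*sin(z) - 2.01)*cos(z)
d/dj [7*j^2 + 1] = 14*j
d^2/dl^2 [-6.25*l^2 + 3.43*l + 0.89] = -12.5000000000000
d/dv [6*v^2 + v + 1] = 12*v + 1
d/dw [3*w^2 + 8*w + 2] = 6*w + 8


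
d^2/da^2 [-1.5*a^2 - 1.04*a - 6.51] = -3.00000000000000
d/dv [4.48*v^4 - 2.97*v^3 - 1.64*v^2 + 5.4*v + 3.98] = 17.92*v^3 - 8.91*v^2 - 3.28*v + 5.4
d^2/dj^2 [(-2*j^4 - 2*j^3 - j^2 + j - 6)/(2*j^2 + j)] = 4*(-4*j^6 - 6*j^5 - 3*j^4 + 2*j^3 - 36*j^2 - 18*j - 3)/(j^3*(8*j^3 + 12*j^2 + 6*j + 1))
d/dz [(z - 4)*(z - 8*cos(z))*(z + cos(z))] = (4 - z)*(z - 8*cos(z))*(sin(z) - 1) + (z - 4)*(z + cos(z))*(8*sin(z) + 1) + (z - 8*cos(z))*(z + cos(z))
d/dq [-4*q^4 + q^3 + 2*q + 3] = -16*q^3 + 3*q^2 + 2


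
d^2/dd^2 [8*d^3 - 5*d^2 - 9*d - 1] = 48*d - 10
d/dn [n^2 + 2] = 2*n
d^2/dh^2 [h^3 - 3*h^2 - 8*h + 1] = 6*h - 6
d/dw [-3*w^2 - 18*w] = -6*w - 18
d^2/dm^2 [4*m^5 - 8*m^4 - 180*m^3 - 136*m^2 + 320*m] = 80*m^3 - 96*m^2 - 1080*m - 272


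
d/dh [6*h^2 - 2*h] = 12*h - 2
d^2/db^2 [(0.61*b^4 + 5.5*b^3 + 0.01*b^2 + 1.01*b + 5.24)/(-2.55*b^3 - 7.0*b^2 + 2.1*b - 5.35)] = (1.13686837721616e-13*b^7 + 129.906849999999*b^6 - 112.3866*b^5 + 229.8279*b^4 - 1131.63155*b^3 - 1043.3664*b^2 + 173.4927*b + 322.99205)/(16.581375*b^9 + 136.5525*b^8 + 333.88425*b^7 + 222.455125*b^6 + 298.0215*b^5 + 707.1645*b^4 - 262.168875*b^3 + 671.853*b^2 - 180.32175*b + 153.130375)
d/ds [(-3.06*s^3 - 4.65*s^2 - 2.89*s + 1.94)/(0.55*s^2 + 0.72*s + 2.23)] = (-1.683*s^4 - 4.4064*s^3 - 22.2299*s^2 - 22.873*s - 7.8415)/(0.3025*s^4 + 0.792*s^3 + 2.9714*s^2 + 3.2112*s + 4.9729)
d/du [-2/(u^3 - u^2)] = 2*(3*u - 2)/(u^3*(u - 1)^2)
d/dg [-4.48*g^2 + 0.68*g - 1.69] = 0.68 - 8.96*g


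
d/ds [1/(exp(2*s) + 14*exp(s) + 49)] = 2*(-exp(s) - 7)*exp(s)/(exp(2*s) + 14*exp(s) + 49)^2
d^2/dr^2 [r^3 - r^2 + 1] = 6*r - 2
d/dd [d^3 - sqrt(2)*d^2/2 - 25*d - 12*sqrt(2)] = 3*d^2 - sqrt(2)*d - 25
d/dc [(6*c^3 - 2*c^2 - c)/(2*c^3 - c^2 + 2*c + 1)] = (-2*c^4 + 28*c^3 + 13*c^2 - 4*c - 1)/(4*c^6 - 4*c^5 + 9*c^4 + 2*c^2 + 4*c + 1)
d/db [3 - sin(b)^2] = -sin(2*b)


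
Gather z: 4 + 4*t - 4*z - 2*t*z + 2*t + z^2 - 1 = 6*t + z^2 + z*(-2*t - 4) + 3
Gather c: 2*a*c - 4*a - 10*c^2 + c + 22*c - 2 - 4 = -4*a - 10*c^2 + c*(2*a + 23) - 6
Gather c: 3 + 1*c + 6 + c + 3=2*c + 12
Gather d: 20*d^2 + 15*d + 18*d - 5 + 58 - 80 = 20*d^2 + 33*d - 27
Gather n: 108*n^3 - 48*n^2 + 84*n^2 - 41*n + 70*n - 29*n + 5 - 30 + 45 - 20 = 108*n^3 + 36*n^2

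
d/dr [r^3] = 3*r^2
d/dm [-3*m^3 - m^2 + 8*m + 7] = -9*m^2 - 2*m + 8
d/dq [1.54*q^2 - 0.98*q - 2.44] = 3.08*q - 0.98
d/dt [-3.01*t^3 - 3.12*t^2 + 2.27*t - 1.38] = -9.03*t^2 - 6.24*t + 2.27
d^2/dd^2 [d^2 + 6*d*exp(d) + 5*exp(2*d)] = 6*d*exp(d) + 20*exp(2*d) + 12*exp(d) + 2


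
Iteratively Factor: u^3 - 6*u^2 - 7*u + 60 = (u - 5)*(u^2 - u - 12) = (u - 5)*(u + 3)*(u - 4)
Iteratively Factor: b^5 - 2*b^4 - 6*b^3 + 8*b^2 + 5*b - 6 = (b - 1)*(b^4 - b^3 - 7*b^2 + b + 6) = (b - 1)*(b + 1)*(b^3 - 2*b^2 - 5*b + 6) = (b - 1)*(b + 1)*(b + 2)*(b^2 - 4*b + 3) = (b - 1)^2*(b + 1)*(b + 2)*(b - 3)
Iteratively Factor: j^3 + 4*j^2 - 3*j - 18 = (j + 3)*(j^2 + j - 6) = (j - 2)*(j + 3)*(j + 3)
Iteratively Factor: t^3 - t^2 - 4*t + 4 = (t - 2)*(t^2 + t - 2) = (t - 2)*(t - 1)*(t + 2)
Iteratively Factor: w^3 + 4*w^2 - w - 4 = (w - 1)*(w^2 + 5*w + 4) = (w - 1)*(w + 1)*(w + 4)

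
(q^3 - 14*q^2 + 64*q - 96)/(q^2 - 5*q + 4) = (q^2 - 10*q + 24)/(q - 1)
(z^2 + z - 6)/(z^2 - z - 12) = (z - 2)/(z - 4)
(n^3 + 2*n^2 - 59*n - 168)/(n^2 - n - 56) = n + 3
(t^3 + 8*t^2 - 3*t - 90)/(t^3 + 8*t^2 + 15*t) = (t^2 + 3*t - 18)/(t*(t + 3))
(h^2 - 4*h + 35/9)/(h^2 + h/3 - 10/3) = (h - 7/3)/(h + 2)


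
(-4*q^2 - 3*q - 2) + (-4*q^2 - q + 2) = -8*q^2 - 4*q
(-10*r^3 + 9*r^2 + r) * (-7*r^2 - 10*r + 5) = 70*r^5 + 37*r^4 - 147*r^3 + 35*r^2 + 5*r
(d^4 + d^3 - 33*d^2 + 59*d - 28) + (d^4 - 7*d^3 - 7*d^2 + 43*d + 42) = 2*d^4 - 6*d^3 - 40*d^2 + 102*d + 14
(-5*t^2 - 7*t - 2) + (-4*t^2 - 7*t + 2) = -9*t^2 - 14*t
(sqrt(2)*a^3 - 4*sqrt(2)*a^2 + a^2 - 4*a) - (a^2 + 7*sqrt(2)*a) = sqrt(2)*a^3 - 4*sqrt(2)*a^2 - 7*sqrt(2)*a - 4*a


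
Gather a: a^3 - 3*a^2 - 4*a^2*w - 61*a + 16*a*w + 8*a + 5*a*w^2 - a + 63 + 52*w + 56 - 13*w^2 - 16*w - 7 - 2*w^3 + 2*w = a^3 + a^2*(-4*w - 3) + a*(5*w^2 + 16*w - 54) - 2*w^3 - 13*w^2 + 38*w + 112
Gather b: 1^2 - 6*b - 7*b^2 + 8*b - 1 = -7*b^2 + 2*b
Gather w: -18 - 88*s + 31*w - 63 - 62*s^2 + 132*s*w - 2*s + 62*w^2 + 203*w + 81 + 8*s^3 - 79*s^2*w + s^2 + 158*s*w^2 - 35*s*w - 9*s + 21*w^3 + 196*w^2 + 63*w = 8*s^3 - 61*s^2 - 99*s + 21*w^3 + w^2*(158*s + 258) + w*(-79*s^2 + 97*s + 297)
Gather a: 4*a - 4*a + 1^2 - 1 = 0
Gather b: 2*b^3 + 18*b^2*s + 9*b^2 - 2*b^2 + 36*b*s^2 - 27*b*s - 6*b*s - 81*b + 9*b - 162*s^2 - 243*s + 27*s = 2*b^3 + b^2*(18*s + 7) + b*(36*s^2 - 33*s - 72) - 162*s^2 - 216*s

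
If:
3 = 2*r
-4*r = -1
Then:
No Solution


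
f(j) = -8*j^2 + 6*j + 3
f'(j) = 6 - 16*j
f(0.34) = 4.12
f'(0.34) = 0.56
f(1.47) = -5.47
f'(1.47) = -17.52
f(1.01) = 0.90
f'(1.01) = -10.16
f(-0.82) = -7.30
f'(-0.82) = 19.12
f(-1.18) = -15.22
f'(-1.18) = 24.88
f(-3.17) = -96.41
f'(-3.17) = 56.72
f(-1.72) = -30.99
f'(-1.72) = 33.52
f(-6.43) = -366.34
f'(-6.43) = 108.88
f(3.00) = -51.00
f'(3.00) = -42.00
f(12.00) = -1077.00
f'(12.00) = -186.00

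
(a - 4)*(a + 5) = a^2 + a - 20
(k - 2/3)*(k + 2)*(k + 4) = k^3 + 16*k^2/3 + 4*k - 16/3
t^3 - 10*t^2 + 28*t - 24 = (t - 6)*(t - 2)^2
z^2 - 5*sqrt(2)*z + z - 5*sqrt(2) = (z + 1)*(z - 5*sqrt(2))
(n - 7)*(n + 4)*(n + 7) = n^3 + 4*n^2 - 49*n - 196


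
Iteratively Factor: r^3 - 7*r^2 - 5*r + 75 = (r - 5)*(r^2 - 2*r - 15) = (r - 5)^2*(r + 3)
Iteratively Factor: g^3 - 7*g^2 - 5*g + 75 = (g - 5)*(g^2 - 2*g - 15) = (g - 5)^2*(g + 3)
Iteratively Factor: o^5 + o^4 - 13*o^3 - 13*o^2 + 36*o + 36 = (o + 2)*(o^4 - o^3 - 11*o^2 + 9*o + 18) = (o - 2)*(o + 2)*(o^3 + o^2 - 9*o - 9) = (o - 3)*(o - 2)*(o + 2)*(o^2 + 4*o + 3) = (o - 3)*(o - 2)*(o + 2)*(o + 3)*(o + 1)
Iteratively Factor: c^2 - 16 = (c + 4)*(c - 4)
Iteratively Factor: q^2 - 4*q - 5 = (q + 1)*(q - 5)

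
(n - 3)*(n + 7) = n^2 + 4*n - 21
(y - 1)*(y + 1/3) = y^2 - 2*y/3 - 1/3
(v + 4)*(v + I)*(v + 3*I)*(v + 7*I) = v^4 + 4*v^3 + 11*I*v^3 - 31*v^2 + 44*I*v^2 - 124*v - 21*I*v - 84*I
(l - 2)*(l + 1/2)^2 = l^3 - l^2 - 7*l/4 - 1/2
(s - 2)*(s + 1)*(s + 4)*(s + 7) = s^4 + 10*s^3 + 15*s^2 - 50*s - 56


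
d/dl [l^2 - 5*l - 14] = 2*l - 5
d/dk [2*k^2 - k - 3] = 4*k - 1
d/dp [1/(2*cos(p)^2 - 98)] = sin(p)*cos(p)/(cos(p)^2 - 49)^2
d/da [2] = 0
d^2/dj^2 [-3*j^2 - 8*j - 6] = -6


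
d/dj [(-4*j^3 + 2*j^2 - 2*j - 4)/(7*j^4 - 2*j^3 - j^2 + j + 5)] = 2*(14*j^6 - 14*j^5 + 25*j^4 + 48*j^3 - 42*j^2 + 6*j - 3)/(49*j^8 - 28*j^7 - 10*j^6 + 18*j^5 + 67*j^4 - 22*j^3 - 9*j^2 + 10*j + 25)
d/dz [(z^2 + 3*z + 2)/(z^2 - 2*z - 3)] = -5/(z^2 - 6*z + 9)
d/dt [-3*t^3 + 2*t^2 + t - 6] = -9*t^2 + 4*t + 1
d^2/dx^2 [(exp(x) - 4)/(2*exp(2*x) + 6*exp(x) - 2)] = (exp(4*x) - 19*exp(3*x) - 30*exp(2*x) - 49*exp(x) - 11)*exp(x)/(2*(exp(6*x) + 9*exp(5*x) + 24*exp(4*x) + 9*exp(3*x) - 24*exp(2*x) + 9*exp(x) - 1))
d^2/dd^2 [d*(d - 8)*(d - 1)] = 6*d - 18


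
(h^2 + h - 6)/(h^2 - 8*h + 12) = (h + 3)/(h - 6)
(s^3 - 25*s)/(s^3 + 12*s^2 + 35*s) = (s - 5)/(s + 7)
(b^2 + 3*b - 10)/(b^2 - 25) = (b - 2)/(b - 5)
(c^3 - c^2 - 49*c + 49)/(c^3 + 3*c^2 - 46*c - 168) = (c^2 + 6*c - 7)/(c^2 + 10*c + 24)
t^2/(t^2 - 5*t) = t/(t - 5)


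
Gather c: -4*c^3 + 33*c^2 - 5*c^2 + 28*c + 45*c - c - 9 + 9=-4*c^3 + 28*c^2 + 72*c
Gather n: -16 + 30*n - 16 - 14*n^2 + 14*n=-14*n^2 + 44*n - 32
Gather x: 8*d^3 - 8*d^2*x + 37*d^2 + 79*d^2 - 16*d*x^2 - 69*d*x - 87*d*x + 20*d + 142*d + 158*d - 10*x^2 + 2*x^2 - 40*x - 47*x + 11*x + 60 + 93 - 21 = 8*d^3 + 116*d^2 + 320*d + x^2*(-16*d - 8) + x*(-8*d^2 - 156*d - 76) + 132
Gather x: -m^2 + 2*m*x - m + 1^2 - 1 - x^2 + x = -m^2 - m - x^2 + x*(2*m + 1)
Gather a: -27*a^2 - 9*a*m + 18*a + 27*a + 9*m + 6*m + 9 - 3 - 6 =-27*a^2 + a*(45 - 9*m) + 15*m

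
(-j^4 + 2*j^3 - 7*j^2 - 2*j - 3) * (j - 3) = -j^5 + 5*j^4 - 13*j^3 + 19*j^2 + 3*j + 9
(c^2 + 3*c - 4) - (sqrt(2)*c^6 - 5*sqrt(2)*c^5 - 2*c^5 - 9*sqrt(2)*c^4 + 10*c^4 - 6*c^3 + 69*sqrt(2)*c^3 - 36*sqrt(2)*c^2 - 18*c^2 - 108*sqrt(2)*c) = -sqrt(2)*c^6 + 2*c^5 + 5*sqrt(2)*c^5 - 10*c^4 + 9*sqrt(2)*c^4 - 69*sqrt(2)*c^3 + 6*c^3 + 19*c^2 + 36*sqrt(2)*c^2 + 3*c + 108*sqrt(2)*c - 4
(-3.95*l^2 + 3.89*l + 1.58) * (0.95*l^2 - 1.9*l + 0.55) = -3.7525*l^4 + 11.2005*l^3 - 8.0625*l^2 - 0.862499999999999*l + 0.869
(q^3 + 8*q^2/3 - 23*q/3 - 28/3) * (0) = 0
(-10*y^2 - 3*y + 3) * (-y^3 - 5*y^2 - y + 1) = 10*y^5 + 53*y^4 + 22*y^3 - 22*y^2 - 6*y + 3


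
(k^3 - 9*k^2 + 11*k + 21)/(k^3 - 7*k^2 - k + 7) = (k - 3)/(k - 1)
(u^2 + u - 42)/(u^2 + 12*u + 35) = (u - 6)/(u + 5)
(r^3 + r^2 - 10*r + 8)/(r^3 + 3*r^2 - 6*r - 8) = (r - 1)/(r + 1)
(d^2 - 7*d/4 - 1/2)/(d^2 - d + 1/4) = (4*d^2 - 7*d - 2)/(4*d^2 - 4*d + 1)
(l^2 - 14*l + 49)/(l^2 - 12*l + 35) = (l - 7)/(l - 5)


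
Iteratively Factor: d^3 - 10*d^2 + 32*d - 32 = (d - 4)*(d^2 - 6*d + 8) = (d - 4)*(d - 2)*(d - 4)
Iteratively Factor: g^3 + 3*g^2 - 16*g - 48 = (g + 4)*(g^2 - g - 12) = (g + 3)*(g + 4)*(g - 4)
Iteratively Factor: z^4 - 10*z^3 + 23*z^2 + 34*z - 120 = (z - 5)*(z^3 - 5*z^2 - 2*z + 24) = (z - 5)*(z + 2)*(z^2 - 7*z + 12) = (z - 5)*(z - 4)*(z + 2)*(z - 3)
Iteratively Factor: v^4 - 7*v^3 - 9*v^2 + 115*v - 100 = (v - 1)*(v^3 - 6*v^2 - 15*v + 100) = (v - 5)*(v - 1)*(v^2 - v - 20) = (v - 5)^2*(v - 1)*(v + 4)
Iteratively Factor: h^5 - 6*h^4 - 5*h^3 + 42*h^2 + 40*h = (h + 2)*(h^4 - 8*h^3 + 11*h^2 + 20*h) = (h - 4)*(h + 2)*(h^3 - 4*h^2 - 5*h) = (h - 5)*(h - 4)*(h + 2)*(h^2 + h) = h*(h - 5)*(h - 4)*(h + 2)*(h + 1)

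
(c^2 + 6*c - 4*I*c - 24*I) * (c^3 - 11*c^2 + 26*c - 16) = c^5 - 5*c^4 - 4*I*c^4 - 40*c^3 + 20*I*c^3 + 140*c^2 + 160*I*c^2 - 96*c - 560*I*c + 384*I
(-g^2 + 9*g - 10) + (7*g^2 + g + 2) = 6*g^2 + 10*g - 8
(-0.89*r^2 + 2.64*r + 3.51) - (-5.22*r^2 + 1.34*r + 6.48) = 4.33*r^2 + 1.3*r - 2.97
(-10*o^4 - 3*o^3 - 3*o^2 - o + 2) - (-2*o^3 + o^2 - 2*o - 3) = -10*o^4 - o^3 - 4*o^2 + o + 5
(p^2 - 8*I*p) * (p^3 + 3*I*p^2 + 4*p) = p^5 - 5*I*p^4 + 28*p^3 - 32*I*p^2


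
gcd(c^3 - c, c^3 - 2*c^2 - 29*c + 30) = c - 1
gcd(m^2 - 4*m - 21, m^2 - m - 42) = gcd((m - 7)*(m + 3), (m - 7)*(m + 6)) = m - 7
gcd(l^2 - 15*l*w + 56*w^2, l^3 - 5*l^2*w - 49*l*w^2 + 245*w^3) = -l + 7*w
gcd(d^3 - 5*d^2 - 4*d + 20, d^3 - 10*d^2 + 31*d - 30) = d^2 - 7*d + 10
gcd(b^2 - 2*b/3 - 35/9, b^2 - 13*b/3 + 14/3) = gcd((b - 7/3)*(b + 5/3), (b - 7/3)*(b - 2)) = b - 7/3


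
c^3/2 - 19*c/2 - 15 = (c/2 + 1)*(c - 5)*(c + 3)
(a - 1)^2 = a^2 - 2*a + 1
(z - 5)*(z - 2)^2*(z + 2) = z^4 - 7*z^3 + 6*z^2 + 28*z - 40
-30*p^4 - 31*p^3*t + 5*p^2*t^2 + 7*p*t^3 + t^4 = (-2*p + t)*(p + t)*(3*p + t)*(5*p + t)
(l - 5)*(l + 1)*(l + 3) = l^3 - l^2 - 17*l - 15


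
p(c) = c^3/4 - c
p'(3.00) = 5.75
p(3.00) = 3.75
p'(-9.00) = 59.75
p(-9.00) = -173.25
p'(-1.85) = 1.57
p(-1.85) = 0.27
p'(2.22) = 2.70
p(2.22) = 0.52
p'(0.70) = -0.63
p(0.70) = -0.61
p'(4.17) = 12.04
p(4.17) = 13.96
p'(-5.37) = 20.63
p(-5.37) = -33.34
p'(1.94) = 1.82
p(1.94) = -0.11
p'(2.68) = 4.39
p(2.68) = 2.13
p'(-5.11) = 18.58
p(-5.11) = -28.25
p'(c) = 3*c^2/4 - 1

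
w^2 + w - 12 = (w - 3)*(w + 4)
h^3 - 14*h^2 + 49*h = h*(h - 7)^2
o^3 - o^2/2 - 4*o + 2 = (o - 2)*(o - 1/2)*(o + 2)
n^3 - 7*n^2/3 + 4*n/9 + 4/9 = (n - 2)*(n - 2/3)*(n + 1/3)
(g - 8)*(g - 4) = g^2 - 12*g + 32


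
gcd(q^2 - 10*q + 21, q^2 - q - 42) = q - 7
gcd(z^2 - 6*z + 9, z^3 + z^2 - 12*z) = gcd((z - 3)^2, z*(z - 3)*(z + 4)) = z - 3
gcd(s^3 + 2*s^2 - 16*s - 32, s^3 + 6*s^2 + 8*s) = s^2 + 6*s + 8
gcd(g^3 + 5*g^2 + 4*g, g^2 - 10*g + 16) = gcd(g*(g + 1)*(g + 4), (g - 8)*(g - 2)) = 1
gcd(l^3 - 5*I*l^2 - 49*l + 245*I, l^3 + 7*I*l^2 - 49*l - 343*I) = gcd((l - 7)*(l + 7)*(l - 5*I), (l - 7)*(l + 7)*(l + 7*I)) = l^2 - 49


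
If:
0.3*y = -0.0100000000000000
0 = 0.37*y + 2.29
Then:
No Solution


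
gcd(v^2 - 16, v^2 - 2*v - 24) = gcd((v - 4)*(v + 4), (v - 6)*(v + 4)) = v + 4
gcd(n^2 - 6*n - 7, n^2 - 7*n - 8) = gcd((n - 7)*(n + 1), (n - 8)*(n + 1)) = n + 1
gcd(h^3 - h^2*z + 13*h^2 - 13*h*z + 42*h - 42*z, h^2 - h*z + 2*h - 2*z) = -h + z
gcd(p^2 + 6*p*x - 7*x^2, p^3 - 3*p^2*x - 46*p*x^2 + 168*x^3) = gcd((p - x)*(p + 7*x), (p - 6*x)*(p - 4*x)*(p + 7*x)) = p + 7*x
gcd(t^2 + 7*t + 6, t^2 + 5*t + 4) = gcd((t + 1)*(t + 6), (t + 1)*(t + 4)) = t + 1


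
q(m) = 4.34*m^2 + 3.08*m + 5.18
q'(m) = 8.68*m + 3.08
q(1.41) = 18.15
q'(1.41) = 15.32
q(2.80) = 47.83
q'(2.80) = 27.38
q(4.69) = 115.09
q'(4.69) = 43.79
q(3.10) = 56.44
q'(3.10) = 29.99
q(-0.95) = 6.17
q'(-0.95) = -5.17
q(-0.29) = 4.65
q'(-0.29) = 0.56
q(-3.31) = 42.53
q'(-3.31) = -25.65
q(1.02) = 12.84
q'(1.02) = 11.93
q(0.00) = 5.18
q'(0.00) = 3.08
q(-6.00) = 142.94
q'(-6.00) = -49.00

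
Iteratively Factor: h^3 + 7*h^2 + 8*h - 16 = (h + 4)*(h^2 + 3*h - 4) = (h - 1)*(h + 4)*(h + 4)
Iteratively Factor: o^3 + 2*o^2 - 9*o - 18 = (o + 2)*(o^2 - 9) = (o + 2)*(o + 3)*(o - 3)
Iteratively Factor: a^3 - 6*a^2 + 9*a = (a - 3)*(a^2 - 3*a) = a*(a - 3)*(a - 3)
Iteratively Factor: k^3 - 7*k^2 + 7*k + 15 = (k - 5)*(k^2 - 2*k - 3) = (k - 5)*(k + 1)*(k - 3)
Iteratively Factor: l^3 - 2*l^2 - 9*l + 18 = (l - 2)*(l^2 - 9) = (l - 3)*(l - 2)*(l + 3)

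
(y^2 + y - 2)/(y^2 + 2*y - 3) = (y + 2)/(y + 3)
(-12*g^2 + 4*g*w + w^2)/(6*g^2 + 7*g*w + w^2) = (-2*g + w)/(g + w)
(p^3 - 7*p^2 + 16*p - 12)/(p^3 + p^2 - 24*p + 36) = (p - 2)/(p + 6)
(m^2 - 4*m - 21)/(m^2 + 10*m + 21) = (m - 7)/(m + 7)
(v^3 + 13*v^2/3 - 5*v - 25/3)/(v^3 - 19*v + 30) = (3*v^2 - 2*v - 5)/(3*(v^2 - 5*v + 6))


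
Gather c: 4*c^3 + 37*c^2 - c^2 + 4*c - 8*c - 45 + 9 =4*c^3 + 36*c^2 - 4*c - 36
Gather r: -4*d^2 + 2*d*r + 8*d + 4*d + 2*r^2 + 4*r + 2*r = -4*d^2 + 12*d + 2*r^2 + r*(2*d + 6)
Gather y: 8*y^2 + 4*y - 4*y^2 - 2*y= 4*y^2 + 2*y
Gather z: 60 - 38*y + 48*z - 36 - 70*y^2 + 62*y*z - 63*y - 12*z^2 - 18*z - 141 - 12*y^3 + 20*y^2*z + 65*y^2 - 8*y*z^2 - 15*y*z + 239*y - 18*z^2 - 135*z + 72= -12*y^3 - 5*y^2 + 138*y + z^2*(-8*y - 30) + z*(20*y^2 + 47*y - 105) - 45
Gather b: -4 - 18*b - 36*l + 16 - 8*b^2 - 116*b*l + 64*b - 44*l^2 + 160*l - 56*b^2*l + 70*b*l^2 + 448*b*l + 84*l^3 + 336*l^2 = b^2*(-56*l - 8) + b*(70*l^2 + 332*l + 46) + 84*l^3 + 292*l^2 + 124*l + 12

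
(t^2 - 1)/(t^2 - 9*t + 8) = (t + 1)/(t - 8)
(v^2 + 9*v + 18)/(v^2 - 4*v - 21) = (v + 6)/(v - 7)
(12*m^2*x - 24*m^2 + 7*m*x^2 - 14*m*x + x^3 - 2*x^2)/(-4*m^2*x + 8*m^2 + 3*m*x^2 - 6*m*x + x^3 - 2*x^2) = (3*m + x)/(-m + x)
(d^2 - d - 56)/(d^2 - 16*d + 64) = (d + 7)/(d - 8)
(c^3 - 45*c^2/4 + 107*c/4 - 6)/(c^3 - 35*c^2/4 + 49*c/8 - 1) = 2*(c - 3)/(2*c - 1)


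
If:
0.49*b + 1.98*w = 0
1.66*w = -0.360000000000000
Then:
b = 0.88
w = -0.22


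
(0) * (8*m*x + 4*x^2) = 0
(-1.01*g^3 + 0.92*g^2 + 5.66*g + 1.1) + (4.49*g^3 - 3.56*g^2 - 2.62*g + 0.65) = 3.48*g^3 - 2.64*g^2 + 3.04*g + 1.75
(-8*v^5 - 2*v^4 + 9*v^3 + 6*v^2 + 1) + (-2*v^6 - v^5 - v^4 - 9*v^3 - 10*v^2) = -2*v^6 - 9*v^5 - 3*v^4 - 4*v^2 + 1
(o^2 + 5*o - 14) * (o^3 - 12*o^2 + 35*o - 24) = o^5 - 7*o^4 - 39*o^3 + 319*o^2 - 610*o + 336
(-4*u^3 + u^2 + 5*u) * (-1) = 4*u^3 - u^2 - 5*u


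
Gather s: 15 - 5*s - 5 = 10 - 5*s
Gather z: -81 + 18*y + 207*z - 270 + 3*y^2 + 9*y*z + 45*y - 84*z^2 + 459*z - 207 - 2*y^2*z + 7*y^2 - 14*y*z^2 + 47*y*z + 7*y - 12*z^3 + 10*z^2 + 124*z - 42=10*y^2 + 70*y - 12*z^3 + z^2*(-14*y - 74) + z*(-2*y^2 + 56*y + 790) - 600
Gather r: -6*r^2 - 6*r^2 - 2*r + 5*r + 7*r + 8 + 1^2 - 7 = -12*r^2 + 10*r + 2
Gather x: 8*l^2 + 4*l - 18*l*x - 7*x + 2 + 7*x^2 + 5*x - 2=8*l^2 + 4*l + 7*x^2 + x*(-18*l - 2)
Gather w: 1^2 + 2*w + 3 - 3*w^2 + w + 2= -3*w^2 + 3*w + 6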